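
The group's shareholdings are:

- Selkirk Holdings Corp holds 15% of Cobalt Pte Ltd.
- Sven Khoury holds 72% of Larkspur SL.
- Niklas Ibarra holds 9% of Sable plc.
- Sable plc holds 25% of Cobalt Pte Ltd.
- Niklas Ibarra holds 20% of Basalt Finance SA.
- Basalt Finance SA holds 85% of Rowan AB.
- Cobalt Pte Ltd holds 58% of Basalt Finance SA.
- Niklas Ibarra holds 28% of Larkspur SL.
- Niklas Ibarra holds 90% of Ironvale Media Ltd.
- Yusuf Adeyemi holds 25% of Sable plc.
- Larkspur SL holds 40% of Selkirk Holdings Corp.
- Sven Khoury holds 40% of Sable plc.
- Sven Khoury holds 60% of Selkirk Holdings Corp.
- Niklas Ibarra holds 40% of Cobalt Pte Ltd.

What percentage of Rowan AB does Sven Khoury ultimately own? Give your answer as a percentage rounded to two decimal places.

Sven reaches Rowan along 3 paths.
Via Sable → Cobalt → Basalt: 40% × 25% × 58% × 85% = 4.93%.
Via Larkspur → Selkirk → Cobalt → Basalt: 72% × 40% × 15% × 58% × 85% = 2.12976%.
Via Selkirk → Cobalt → Basalt: 60% × 15% × 58% × 85% = 4.437%.
Total: 4.93% + 2.12976% + 4.437% = 11.49676%.
Rounded: 11.50%.

11.50%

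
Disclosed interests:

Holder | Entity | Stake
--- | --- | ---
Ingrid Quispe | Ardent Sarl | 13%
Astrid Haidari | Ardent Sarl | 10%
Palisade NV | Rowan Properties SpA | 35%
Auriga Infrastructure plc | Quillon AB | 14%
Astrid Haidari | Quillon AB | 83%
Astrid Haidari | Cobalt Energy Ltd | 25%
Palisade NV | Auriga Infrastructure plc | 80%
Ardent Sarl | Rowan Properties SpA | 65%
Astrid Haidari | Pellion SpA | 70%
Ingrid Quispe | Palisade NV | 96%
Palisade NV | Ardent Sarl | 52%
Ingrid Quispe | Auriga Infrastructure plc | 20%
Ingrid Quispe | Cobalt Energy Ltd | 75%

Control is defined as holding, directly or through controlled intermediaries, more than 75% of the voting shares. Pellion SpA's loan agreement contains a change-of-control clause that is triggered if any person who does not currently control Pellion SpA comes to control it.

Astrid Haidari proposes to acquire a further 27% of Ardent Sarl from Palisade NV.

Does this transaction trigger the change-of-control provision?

No

The purchase adds only to Astrid's holdings (Palisade's stake shrinks), so Astrid is the only person who could newly come to control Pellion.
Astrid holds 83% of Quillon, so Astrid controls Quillon.
In Pellion, Astrid's side holds only 70%, not > 75%.
So before the transaction, Astrid does not control Pellion.
After the purchase, Astrid's direct stake in Ardent rises to 10% + 27% = 37%, and Palisade's stake falls to 25%.
Astrid's side now holds 37% of Ardent, not > 75%, so Astrid still does not control Ardent.
After the transaction, Astrid's side holds 70% of Pellion, not > 75%, so Astrid still does not control Pellion.
No new person acquires control, so the clause is not triggered.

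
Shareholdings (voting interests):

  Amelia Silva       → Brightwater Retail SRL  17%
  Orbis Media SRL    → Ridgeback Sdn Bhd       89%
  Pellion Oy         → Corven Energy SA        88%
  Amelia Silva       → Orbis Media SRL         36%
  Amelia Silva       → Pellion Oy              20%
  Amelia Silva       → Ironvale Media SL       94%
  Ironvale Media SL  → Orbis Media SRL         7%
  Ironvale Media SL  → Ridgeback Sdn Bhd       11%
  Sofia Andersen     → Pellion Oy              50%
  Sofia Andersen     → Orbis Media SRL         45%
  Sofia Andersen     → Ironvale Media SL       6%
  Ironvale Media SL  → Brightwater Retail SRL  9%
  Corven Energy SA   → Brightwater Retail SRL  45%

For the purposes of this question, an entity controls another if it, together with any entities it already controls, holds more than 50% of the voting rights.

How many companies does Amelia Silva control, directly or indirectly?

1

Amelia holds 94% of Ironvale, so Amelia controls Ironvale.
No other company's threshold is met.
Amelia controls 1 company.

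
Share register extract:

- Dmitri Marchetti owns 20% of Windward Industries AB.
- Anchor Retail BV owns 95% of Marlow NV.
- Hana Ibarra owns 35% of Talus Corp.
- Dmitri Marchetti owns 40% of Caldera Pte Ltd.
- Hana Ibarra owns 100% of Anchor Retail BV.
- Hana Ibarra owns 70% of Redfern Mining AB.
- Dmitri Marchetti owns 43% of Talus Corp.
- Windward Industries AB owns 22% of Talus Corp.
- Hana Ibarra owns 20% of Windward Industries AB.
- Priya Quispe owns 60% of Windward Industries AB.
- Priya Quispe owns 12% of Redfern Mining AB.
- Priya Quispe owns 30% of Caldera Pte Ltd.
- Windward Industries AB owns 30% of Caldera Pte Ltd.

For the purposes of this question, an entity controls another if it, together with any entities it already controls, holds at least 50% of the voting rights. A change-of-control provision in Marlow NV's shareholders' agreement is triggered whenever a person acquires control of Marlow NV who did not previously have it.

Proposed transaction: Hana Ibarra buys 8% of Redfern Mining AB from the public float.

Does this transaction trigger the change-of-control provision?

No

The purchase changes only Hana's holdings, so Hana is the only person who could newly come to control Marlow.
Hana holds 100% of Anchor, so Hana controls Anchor.
Anchor holds 95% of Marlow, so Hana controls Marlow.
So Hana already controls Marlow before the transaction.
After the purchase, Hana's direct stake in Redfern rises to 70% + 8% = 78%.
Hana controlled Marlow already, so this is not a new person acquiring control; every other person's position is unchanged or reduced.
No new person acquires control, so the clause is not triggered.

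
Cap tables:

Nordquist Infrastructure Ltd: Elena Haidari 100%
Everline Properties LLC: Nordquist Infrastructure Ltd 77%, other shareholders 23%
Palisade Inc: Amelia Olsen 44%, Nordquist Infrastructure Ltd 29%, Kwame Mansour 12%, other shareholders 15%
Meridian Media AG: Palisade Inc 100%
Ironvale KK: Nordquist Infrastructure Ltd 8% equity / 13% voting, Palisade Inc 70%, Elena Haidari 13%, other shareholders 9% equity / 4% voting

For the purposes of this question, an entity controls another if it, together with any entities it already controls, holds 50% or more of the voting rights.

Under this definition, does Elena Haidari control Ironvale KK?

No

Elena holds 100% of Nordquist, so Elena controls Nordquist.
Nordquist holds 77% of Everline, so Elena controls Everline.
In Ironvale, Elena's side holds only 13% + 13% = 26%, not ≥ 50%.
So Elena does not control Ironvale.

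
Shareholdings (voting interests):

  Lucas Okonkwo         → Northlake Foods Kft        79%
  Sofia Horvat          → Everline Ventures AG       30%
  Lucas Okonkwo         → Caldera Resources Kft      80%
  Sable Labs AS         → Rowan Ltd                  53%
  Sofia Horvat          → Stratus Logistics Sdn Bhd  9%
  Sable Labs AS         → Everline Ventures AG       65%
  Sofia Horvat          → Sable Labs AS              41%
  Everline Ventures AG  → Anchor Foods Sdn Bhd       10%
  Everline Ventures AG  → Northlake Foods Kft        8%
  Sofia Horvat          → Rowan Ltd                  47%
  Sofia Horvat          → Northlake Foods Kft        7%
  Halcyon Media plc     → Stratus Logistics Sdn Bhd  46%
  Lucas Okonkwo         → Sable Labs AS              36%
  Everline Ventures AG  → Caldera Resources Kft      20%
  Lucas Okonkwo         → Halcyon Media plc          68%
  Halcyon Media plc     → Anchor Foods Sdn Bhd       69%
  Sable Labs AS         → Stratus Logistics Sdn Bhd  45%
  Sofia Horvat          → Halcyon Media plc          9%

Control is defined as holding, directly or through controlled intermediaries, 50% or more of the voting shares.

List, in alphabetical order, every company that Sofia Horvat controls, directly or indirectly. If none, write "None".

None

Sofia's largest direct stake is 47% in Rowan, which does not meet the threshold.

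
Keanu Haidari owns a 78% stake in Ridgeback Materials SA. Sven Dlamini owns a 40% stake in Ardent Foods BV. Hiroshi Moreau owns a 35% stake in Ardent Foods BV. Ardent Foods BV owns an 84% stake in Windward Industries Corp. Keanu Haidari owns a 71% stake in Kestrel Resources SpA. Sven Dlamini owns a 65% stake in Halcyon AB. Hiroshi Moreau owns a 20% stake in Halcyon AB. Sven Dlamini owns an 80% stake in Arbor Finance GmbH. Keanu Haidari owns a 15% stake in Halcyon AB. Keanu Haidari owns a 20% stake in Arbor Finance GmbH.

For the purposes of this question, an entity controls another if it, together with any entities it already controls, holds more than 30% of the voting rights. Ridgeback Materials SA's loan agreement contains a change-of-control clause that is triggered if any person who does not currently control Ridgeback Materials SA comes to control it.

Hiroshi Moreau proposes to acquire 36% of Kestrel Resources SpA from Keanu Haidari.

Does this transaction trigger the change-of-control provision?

The purchase adds only to Hiroshi's holdings (Keanu's stake shrinks), so Hiroshi is the only person who could newly come to control Ridgeback.
Hiroshi holds 35% of Ardent, so Hiroshi controls Ardent.
Ardent holds 84% of Windward, so Hiroshi controls Windward.
Neither Hiroshi nor any entity Hiroshi controls holds any voting interest in Ridgeback.
So before the transaction, Hiroshi does not control Ridgeback.
After the purchase, Hiroshi holds 36% of Kestrel directly, and Keanu's stake falls to 35%.
Hiroshi holds 36% of Kestrel, so Hiroshi controls Kestrel.
After the transaction, neither Hiroshi nor any entity Hiroshi controls holds a voting interest in Ridgeback, so Hiroshi still does not control it.
No new person acquires control, so the clause is not triggered.

No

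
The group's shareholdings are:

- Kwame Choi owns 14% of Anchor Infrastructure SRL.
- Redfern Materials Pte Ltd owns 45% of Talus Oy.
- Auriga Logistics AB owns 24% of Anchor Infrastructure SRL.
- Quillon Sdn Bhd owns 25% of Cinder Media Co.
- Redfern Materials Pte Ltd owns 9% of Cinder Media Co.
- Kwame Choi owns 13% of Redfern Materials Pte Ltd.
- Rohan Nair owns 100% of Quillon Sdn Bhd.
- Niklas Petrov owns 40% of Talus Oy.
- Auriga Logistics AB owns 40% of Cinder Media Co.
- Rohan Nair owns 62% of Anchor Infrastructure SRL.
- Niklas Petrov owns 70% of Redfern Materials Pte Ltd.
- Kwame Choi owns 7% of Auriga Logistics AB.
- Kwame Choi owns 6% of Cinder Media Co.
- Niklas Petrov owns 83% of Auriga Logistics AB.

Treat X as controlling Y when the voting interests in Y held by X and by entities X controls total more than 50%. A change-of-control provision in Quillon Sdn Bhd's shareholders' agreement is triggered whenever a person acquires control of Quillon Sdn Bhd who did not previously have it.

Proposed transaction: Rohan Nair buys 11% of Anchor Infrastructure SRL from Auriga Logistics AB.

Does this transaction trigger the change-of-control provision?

The purchase adds only to Rohan's holdings (Auriga's stake shrinks), so Rohan is the only person who could newly come to control Quillon.
Rohan holds 100% of Quillon, so Rohan controls Quillon.
So Rohan already controls Quillon before the transaction.
After the purchase, Rohan's direct stake in Anchor rises to 62% + 11% = 73%, and Auriga's stake falls to 13%.
Rohan controlled Quillon already, so this is not a new person acquiring control; every other person's position is unchanged or reduced.
No new person acquires control, so the clause is not triggered.

No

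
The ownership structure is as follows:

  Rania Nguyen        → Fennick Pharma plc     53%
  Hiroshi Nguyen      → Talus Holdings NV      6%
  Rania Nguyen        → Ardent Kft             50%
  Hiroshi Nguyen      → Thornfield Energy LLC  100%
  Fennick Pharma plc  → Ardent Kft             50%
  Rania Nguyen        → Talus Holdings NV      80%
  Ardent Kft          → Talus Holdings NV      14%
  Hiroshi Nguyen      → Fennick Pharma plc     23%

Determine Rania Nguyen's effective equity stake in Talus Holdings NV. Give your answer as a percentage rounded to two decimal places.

Rania reaches Talus along 3 paths.
Direct stake: 80% = 80%.
Via Ardent: 50% × 14% = 7%.
Via Fennick → Ardent: 53% × 50% × 14% = 3.71%.
Total: 80% + 7% + 3.71% = 90.71%.

90.71%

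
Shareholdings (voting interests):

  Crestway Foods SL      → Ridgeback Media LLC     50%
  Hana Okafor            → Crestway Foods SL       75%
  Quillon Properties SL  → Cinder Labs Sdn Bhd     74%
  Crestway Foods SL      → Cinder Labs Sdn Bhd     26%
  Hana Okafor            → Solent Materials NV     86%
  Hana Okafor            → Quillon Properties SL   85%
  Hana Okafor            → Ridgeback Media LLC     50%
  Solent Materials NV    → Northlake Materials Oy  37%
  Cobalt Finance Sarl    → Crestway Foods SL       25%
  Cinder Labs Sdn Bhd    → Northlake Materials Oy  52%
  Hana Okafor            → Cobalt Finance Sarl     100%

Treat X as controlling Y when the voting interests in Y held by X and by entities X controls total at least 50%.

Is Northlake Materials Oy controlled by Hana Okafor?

Hana holds 100% of Cobalt, so Hana controls Cobalt.
Cobalt and Hana together hold 25% + 75% = 100% of Crestway, so Hana controls Crestway.
Hana holds 85% of Quillon, so Hana controls Quillon.
Crestway and Quillon together hold 26% + 74% = 100% of Cinder, so Hana controls Cinder.
Hana holds 86% of Solent, so Hana controls Solent.
Solent and Cinder together hold 37% + 52% = 89% of Northlake, so Hana controls Northlake.

Yes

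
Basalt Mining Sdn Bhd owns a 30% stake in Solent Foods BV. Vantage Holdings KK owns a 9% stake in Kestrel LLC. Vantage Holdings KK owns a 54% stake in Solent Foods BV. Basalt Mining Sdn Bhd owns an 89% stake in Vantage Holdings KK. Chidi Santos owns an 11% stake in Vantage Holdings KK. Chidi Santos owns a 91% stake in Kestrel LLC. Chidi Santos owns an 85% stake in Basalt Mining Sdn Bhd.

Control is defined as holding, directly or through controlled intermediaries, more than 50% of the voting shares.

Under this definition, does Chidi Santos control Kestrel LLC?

Yes

Chidi holds 85% of Basalt, so Chidi controls Basalt.
Chidi and Basalt together hold 11% + 89% = 100% of Vantage, so Chidi controls Vantage.
Chidi and Vantage together hold 91% + 9% = 100% of Kestrel, so Chidi controls Kestrel.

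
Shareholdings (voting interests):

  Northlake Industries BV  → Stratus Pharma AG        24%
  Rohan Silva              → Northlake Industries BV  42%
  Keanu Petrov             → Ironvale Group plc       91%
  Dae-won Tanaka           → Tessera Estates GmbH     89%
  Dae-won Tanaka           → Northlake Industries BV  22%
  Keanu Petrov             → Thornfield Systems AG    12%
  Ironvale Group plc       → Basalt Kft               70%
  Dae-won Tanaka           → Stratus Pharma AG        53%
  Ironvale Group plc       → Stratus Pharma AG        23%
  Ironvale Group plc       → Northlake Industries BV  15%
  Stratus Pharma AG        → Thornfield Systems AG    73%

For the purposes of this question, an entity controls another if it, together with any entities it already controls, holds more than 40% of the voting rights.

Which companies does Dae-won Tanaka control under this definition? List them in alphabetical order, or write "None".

Stratus Pharma AG, Tessera Estates GmbH, Thornfield Systems AG

Dae-won holds 89% of Tessera, so Dae-won controls Tessera.
Dae-won holds 53% of Stratus, so Dae-won controls Stratus.
Stratus holds 73% of Thornfield, so Dae-won controls Thornfield.
No other company's threshold is met.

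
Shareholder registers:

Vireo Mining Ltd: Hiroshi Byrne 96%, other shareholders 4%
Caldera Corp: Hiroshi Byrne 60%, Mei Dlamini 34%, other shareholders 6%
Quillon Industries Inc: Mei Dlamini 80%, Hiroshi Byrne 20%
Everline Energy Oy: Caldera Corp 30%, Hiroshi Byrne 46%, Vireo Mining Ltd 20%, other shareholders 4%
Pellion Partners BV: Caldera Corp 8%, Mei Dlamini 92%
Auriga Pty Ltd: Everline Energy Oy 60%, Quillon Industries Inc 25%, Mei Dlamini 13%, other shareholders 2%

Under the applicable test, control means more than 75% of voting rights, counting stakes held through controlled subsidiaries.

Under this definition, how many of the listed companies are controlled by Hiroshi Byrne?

1

Hiroshi holds 96% of Vireo, so Hiroshi controls Vireo.
No other company's threshold is met.
Hiroshi controls 1 company.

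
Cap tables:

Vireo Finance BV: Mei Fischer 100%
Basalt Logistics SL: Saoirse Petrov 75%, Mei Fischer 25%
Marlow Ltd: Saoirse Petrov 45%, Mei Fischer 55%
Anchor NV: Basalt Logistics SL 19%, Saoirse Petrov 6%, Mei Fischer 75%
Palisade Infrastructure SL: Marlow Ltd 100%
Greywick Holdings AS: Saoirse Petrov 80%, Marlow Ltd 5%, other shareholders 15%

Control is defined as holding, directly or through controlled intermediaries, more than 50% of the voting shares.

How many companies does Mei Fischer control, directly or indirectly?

Mei holds 100% of Vireo, so Mei controls Vireo.
Mei holds 55% of Marlow, so Mei controls Marlow.
Mei holds 75% of Anchor, so Mei controls Anchor.
Marlow holds 100% of Palisade, so Mei controls Palisade.
No other company's threshold is met.
Mei controls 4 companies.

4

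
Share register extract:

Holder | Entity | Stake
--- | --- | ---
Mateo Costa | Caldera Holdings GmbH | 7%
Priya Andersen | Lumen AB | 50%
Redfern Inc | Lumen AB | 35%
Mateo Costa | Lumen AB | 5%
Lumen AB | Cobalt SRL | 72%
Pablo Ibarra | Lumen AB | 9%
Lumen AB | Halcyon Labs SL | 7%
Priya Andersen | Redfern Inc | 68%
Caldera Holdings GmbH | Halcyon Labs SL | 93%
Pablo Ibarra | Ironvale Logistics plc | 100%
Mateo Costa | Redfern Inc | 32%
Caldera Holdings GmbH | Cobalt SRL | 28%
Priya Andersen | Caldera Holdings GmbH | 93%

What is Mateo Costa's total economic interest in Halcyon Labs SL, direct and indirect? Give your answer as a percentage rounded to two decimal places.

Mateo reaches Halcyon along 3 paths.
Via Redfern → Lumen: 32% × 35% × 7% = 0.784%.
Via Lumen: 5% × 7% = 0.35%.
Via Caldera: 7% × 93% = 6.51%.
Total: 0.784% + 0.35% + 6.51% = 7.644%.
Rounded: 7.64%.

7.64%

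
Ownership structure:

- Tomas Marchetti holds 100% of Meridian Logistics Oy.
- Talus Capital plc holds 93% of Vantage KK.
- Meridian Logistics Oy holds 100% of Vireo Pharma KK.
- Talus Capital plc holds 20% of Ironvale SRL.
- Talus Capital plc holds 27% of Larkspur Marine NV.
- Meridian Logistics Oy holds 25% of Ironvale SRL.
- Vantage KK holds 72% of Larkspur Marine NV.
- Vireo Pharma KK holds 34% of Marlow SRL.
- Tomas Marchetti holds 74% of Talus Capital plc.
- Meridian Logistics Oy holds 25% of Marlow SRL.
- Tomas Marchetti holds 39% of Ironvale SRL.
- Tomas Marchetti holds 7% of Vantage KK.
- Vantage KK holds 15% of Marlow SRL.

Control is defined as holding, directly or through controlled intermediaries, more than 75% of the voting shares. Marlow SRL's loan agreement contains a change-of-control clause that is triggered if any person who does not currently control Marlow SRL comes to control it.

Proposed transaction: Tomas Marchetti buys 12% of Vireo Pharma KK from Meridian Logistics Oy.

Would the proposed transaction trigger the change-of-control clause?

No

The purchase adds only to Tomas's holdings (Meridian's stake shrinks), so Tomas is the only person who could newly come to control Marlow.
Tomas holds 100% of Meridian, so Tomas controls Meridian.
Meridian holds 100% of Vireo, so Tomas controls Vireo.
In Marlow, Tomas's side holds only 34% + 25% = 59%, not > 75%.
So before the transaction, Tomas does not control Marlow.
After the purchase, Tomas holds 12% of Vireo directly, and Meridian's stake falls to 88%.
Meridian and Tomas together hold 88% + 12% = 100% of Vireo, so Tomas controls Vireo.
After the transaction, Tomas's side holds 34% + 25% = 59% of Marlow, not > 75%, so Tomas still does not control Marlow.
No new person acquires control, so the clause is not triggered.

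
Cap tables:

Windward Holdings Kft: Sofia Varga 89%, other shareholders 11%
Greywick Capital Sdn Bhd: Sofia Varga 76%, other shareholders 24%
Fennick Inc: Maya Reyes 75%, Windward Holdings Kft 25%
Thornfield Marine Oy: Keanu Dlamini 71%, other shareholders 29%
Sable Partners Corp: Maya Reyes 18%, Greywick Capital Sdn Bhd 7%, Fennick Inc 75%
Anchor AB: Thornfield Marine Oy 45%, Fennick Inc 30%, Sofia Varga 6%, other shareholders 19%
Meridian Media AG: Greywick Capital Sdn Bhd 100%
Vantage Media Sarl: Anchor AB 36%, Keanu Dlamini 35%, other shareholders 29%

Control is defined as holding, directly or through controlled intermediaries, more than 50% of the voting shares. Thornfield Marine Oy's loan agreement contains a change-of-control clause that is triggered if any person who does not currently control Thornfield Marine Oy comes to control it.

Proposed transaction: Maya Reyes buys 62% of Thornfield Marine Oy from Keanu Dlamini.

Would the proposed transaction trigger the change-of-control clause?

Yes

The purchase adds only to Maya's holdings (Keanu's stake shrinks), so Maya is the only person who could newly come to control Thornfield.
Maya holds 75% of Fennick, so Maya controls Fennick.
Maya and Fennick together hold 18% + 75% = 93% of Sable, so Maya controls Sable.
Neither Maya nor any entity Maya controls holds any voting interest in Thornfield.
So before the transaction, Maya does not control Thornfield.
After the purchase, Maya holds 62% of Thornfield directly, and Keanu's stake falls to 9%.
Maya holds 62% of Thornfield, so Maya controls Thornfield.
Maya did not control Thornfield before and does after, so the clause is triggered.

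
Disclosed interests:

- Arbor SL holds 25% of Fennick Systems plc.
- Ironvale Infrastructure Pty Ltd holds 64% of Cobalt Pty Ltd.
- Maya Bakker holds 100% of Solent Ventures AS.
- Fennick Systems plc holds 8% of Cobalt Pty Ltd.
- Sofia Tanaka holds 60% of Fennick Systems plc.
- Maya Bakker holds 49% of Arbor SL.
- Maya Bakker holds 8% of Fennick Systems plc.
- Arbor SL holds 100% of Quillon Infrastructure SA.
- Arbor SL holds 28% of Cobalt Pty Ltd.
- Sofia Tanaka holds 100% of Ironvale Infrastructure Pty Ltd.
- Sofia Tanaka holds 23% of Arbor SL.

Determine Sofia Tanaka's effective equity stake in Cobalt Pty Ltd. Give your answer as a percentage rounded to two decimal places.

75.70%

Sofia reaches Cobalt along 4 paths.
Via Arbor: 23% × 28% = 6.44%.
Via Arbor → Fennick: 23% × 25% × 8% = 0.46%.
Via Fennick: 60% × 8% = 4.8%.
Via Ironvale: 100% × 64% = 64%.
Total: 6.44% + 0.46% + 4.8% + 64% = 75.7%.
Rounded: 75.70%.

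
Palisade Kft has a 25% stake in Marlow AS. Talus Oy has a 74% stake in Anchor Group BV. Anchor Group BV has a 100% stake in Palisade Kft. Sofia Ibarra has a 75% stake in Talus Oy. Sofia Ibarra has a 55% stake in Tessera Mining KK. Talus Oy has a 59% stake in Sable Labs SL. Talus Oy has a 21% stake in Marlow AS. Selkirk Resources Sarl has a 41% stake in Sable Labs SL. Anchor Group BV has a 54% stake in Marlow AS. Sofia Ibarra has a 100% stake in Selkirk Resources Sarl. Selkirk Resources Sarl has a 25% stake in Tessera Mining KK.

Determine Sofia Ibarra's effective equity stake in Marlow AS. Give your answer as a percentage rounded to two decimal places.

59.60%

Sofia reaches Marlow along 3 paths.
Via Talus → Anchor → Palisade: 75% × 74% × 100% × 25% = 13.875%.
Via Talus → Anchor: 75% × 74% × 54% = 29.97%.
Via Talus: 75% × 21% = 15.75%.
Total: 13.875% + 29.97% + 15.75% = 59.595%.
Rounded: 59.60%.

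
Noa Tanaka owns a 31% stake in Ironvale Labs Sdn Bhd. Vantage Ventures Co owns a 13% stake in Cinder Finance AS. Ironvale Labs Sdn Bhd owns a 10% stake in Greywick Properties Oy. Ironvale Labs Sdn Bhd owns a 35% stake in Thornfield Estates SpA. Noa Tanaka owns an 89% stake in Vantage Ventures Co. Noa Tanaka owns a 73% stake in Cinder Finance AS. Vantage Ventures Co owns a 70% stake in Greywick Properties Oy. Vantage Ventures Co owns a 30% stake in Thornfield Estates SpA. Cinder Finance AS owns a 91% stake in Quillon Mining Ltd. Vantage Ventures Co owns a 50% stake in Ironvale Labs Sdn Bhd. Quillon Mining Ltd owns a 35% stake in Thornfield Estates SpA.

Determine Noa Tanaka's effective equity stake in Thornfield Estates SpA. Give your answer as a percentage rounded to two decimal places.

80.06%

Noa reaches Thornfield along 5 paths.
Via Vantage → Ironvale: 89% × 50% × 35% = 15.575%.
Via Ironvale: 31% × 35% = 10.85%.
Via Vantage: 89% × 30% = 26.7%.
Via Cinder → Quillon: 73% × 91% × 35% = 23.2505%.
Via Vantage → Cinder → Quillon: 89% × 13% × 91% × 35% = 3.685045%.
Total: 15.575% + 10.85% + 26.7% + 23.2505% + 3.685045% = 80.060545%.
Rounded: 80.06%.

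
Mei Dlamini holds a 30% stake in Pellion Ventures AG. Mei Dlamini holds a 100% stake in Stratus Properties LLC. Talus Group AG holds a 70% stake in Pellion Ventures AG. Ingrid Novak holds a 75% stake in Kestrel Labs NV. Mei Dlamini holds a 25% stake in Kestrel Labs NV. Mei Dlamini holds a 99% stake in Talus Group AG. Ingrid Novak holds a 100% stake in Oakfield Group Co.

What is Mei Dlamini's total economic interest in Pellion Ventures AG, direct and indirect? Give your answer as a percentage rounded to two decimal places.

99.30%

Mei reaches Pellion along 2 paths.
Via Talus: 99% × 70% = 69.3%.
Direct stake: 30% = 30%.
Total: 69.3% + 30% = 99.3%.
Rounded: 99.30%.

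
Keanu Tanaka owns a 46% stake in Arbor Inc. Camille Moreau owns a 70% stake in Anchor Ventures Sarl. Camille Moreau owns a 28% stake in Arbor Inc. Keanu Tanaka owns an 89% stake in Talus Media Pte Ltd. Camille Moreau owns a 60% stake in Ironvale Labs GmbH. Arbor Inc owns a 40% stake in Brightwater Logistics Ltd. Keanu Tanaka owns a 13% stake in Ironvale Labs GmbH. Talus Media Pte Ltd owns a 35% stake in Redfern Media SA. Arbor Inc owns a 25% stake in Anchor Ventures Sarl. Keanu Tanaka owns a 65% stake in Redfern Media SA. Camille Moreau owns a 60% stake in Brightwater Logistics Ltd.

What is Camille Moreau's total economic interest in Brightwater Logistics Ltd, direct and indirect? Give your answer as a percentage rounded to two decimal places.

71.20%

Camille reaches Brightwater along 2 paths.
Direct stake: 60% = 60%.
Via Arbor: 28% × 40% = 11.2%.
Total: 60% + 11.2% = 71.2%.
Rounded: 71.20%.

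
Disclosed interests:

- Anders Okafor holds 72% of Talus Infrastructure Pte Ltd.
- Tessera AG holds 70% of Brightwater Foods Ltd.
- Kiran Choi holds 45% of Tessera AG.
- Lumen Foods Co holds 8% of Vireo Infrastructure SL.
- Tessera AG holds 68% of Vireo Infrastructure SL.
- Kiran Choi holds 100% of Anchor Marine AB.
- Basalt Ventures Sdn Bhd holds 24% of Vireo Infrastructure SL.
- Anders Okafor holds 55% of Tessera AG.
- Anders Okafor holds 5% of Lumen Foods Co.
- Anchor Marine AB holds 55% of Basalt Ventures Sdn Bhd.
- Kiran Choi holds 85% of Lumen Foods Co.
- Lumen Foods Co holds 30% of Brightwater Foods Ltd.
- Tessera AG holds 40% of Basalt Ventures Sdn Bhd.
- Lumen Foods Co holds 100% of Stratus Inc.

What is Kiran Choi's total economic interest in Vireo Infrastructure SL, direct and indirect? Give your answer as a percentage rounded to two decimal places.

54.92%

Kiran reaches Vireo along 4 paths.
Via Lumen: 85% × 8% = 6.8%.
Via Tessera: 45% × 68% = 30.6%.
Via Anchor → Basalt: 100% × 55% × 24% = 13.2%.
Via Tessera → Basalt: 45% × 40% × 24% = 4.32%.
Total: 6.8% + 30.6% + 13.2% + 4.32% = 54.92%.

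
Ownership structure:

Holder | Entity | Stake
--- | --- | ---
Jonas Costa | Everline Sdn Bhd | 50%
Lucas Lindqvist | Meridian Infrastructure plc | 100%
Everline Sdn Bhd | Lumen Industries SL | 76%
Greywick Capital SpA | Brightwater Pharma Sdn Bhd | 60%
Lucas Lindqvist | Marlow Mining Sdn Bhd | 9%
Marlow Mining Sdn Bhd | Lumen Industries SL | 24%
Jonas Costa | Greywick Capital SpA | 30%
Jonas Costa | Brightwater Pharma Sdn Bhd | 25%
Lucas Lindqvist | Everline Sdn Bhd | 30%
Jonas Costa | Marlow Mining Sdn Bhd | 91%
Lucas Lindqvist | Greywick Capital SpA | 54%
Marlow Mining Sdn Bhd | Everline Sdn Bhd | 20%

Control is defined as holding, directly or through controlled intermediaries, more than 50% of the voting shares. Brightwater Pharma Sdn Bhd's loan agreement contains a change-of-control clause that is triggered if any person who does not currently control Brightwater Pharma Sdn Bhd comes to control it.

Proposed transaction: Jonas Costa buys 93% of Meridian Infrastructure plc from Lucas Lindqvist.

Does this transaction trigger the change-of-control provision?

No

The purchase adds only to Jonas's holdings (Lucas's stake shrinks), so Jonas is the only person who could newly come to control Brightwater.
Jonas holds 91% of Marlow, so Jonas controls Marlow.
Marlow and Jonas together hold 20% + 50% = 70% of Everline, so Jonas controls Everline.
Everline and Marlow together hold 76% + 24% = 100% of Lumen, so Jonas controls Lumen.
In Brightwater, Jonas's side holds only 25%, not > 50%.
So before the transaction, Jonas does not control Brightwater.
After the purchase, Jonas holds 93% of Meridian directly, and Lucas's stake falls to 7%.
Jonas holds 93% of Meridian, so Jonas controls Meridian.
After the transaction, Jonas's side holds 25% of Brightwater, not > 50%, so Jonas still does not control Brightwater.
No new person acquires control, so the clause is not triggered.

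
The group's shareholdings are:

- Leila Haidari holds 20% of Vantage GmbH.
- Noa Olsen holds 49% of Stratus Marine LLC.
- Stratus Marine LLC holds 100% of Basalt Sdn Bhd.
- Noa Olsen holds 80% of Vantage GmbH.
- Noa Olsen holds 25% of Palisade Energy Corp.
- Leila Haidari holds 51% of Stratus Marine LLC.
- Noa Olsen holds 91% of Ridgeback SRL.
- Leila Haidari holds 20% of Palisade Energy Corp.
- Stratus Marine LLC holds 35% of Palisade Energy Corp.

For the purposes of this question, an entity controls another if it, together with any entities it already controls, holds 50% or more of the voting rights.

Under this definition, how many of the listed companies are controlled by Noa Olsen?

2

Noa holds 80% of Vantage, so Noa controls Vantage.
Noa holds 91% of Ridgeback, so Noa controls Ridgeback.
No other company's threshold is met.
Noa controls 2 companies.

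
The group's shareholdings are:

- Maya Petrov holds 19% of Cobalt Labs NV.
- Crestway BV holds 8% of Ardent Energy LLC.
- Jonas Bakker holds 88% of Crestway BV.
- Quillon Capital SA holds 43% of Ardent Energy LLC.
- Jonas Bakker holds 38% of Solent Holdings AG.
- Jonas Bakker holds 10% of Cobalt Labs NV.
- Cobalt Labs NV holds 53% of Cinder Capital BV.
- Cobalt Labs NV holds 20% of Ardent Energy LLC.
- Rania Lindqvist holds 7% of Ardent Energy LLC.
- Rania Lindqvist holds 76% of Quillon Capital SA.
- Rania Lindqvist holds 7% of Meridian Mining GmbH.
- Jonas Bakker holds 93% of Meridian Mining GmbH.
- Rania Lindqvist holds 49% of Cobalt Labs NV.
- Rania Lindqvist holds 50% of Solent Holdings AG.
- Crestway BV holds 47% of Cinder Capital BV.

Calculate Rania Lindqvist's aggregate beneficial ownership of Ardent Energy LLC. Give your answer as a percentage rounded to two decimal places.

Rania reaches Ardent along 3 paths.
Via Cobalt: 49% × 20% = 9.8%.
Via Quillon: 76% × 43% = 32.68%.
Direct stake: 7% = 7%.
Total: 9.8% + 32.68% + 7% = 49.48%.

49.48%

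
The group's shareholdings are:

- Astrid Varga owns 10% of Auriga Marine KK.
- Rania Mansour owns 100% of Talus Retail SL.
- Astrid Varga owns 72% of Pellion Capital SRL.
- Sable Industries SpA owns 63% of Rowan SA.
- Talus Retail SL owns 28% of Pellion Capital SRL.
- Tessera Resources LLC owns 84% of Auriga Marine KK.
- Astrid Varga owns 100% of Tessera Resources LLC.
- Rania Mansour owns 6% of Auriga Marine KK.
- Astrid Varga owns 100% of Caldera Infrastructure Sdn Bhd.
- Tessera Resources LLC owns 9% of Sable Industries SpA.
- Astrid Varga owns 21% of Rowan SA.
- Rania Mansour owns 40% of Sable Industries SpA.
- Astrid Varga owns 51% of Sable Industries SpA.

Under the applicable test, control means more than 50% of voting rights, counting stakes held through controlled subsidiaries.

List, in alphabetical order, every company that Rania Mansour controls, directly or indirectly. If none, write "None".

Rania holds 100% of Talus, so Rania controls Talus.
No other company's threshold is met.

Talus Retail SL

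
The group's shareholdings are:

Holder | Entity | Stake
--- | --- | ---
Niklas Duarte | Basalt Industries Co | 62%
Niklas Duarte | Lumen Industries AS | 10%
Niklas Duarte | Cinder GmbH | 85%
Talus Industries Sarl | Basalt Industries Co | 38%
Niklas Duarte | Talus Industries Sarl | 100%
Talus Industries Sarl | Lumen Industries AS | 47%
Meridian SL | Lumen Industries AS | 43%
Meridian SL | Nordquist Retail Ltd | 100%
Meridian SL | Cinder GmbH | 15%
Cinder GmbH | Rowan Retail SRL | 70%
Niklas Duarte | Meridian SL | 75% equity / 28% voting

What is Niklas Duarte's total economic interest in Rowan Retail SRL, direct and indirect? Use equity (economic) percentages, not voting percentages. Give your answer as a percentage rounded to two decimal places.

Niklas reaches Rowan along 2 paths.
Via Cinder: 85% × 70% = 59.5%.
Via Meridian → Cinder: 75% × 15% × 70% = 7.875%.
Total: 59.5% + 7.875% = 67.375%.
Rounded: 67.38%.

67.38%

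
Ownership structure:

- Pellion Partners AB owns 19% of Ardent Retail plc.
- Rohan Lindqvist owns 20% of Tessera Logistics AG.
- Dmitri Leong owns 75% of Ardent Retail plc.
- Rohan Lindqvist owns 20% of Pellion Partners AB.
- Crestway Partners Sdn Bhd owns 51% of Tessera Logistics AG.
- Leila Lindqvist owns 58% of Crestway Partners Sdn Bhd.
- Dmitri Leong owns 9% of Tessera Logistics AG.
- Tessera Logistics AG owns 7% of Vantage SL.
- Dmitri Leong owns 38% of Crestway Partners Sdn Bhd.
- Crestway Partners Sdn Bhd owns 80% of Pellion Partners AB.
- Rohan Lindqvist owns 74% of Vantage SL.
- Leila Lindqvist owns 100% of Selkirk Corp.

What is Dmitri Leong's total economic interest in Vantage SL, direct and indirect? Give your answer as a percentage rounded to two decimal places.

Dmitri reaches Vantage along 2 paths.
Via Crestway → Tessera: 38% × 51% × 7% = 1.3566%.
Via Tessera: 9% × 7% = 0.63%.
Total: 1.3566% + 0.63% = 1.9866%.
Rounded: 1.99%.

1.99%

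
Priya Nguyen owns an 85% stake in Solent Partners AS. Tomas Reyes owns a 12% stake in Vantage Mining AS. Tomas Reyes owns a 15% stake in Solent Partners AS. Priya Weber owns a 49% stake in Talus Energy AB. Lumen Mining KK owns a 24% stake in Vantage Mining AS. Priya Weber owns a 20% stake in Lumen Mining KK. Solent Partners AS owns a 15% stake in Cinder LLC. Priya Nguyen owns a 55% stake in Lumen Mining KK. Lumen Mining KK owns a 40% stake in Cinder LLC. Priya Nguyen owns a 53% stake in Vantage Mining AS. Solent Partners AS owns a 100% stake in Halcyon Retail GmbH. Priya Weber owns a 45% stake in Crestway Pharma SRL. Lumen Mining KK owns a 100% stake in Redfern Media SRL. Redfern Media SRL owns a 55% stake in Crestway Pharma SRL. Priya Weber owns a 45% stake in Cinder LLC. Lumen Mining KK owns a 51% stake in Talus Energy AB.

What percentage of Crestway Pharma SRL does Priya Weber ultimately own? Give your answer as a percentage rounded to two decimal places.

Priya Weber reaches Crestway along 2 paths.
Via Lumen → Redfern: 20% × 100% × 55% = 11%.
Direct stake: 45% = 45%.
Total: 11% + 45% = 56%.
Rounded: 56.00%.

56.00%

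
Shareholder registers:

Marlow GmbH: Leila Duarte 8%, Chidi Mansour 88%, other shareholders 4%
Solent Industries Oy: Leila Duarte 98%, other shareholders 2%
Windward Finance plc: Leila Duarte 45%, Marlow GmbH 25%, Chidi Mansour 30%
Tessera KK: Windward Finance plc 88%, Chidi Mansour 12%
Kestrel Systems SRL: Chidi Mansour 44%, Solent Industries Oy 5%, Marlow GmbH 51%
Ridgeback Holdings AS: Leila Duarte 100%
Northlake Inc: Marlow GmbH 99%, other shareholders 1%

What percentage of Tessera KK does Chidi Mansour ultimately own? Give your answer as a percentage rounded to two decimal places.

Chidi reaches Tessera along 3 paths.
Via Marlow → Windward: 88% × 25% × 88% = 19.36%.
Via Windward: 30% × 88% = 26.4%.
Direct stake: 12% = 12%.
Total: 19.36% + 26.4% + 12% = 57.76%.

57.76%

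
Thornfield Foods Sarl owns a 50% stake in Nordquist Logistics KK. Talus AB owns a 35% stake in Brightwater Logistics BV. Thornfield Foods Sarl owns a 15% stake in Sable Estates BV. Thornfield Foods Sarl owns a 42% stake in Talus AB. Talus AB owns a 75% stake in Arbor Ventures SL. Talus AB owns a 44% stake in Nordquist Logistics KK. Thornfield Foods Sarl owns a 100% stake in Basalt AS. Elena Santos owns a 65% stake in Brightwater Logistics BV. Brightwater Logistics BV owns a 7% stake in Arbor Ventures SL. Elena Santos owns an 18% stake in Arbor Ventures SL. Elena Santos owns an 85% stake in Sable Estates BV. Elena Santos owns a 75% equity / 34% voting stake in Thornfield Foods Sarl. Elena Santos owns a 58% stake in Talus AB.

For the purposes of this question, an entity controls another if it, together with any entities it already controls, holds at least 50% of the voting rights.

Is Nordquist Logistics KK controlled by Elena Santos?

No

Elena holds 58% of Talus, so Elena controls Talus.
Elena holds 85% of Sable, so Elena controls Sable.
Elena and Talus together hold 65% + 35% = 100% of Brightwater, so Elena controls Brightwater.
Brightwater and Elena and Talus together hold 7% + 18% + 75% = 100% of Arbor, so Elena controls Arbor.
In Nordquist, Elena's side holds only 44%, not ≥ 50%.
So Elena does not control Nordquist.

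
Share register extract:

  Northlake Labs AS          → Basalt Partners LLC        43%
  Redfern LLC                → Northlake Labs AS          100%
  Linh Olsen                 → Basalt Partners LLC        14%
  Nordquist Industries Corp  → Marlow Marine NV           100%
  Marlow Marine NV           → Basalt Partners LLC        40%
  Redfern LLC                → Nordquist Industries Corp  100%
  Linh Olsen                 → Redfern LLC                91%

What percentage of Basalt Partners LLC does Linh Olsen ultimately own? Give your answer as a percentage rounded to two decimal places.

89.53%

Linh reaches Basalt along 3 paths.
Direct stake: 14% = 14%.
Via Redfern → Nordquist → Marlow: 91% × 100% × 100% × 40% = 36.4%.
Via Redfern → Northlake: 91% × 100% × 43% = 39.13%.
Total: 14% + 36.4% + 39.13% = 89.53%.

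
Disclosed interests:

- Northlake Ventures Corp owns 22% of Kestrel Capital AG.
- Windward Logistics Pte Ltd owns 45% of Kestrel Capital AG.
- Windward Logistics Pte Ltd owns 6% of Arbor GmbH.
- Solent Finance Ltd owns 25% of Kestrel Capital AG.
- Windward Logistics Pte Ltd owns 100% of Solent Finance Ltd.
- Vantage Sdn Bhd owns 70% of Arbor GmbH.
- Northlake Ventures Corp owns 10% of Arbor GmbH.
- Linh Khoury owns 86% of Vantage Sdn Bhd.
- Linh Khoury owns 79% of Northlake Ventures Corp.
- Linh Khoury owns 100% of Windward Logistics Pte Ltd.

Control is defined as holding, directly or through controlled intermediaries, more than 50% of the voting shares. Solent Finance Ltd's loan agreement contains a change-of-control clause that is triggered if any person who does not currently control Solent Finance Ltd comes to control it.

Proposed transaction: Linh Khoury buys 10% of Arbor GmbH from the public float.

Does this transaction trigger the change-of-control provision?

The purchase changes only Linh's holdings, so Linh is the only person who could newly come to control Solent.
Linh holds 100% of Windward, so Linh controls Windward.
Windward holds 100% of Solent, so Linh controls Solent.
So Linh already controls Solent before the transaction.
After the purchase, Linh holds 10% of Arbor directly.
Linh controlled Solent already, so this is not a new person acquiring control; every other person's position is unchanged or reduced.
No new person acquires control, so the clause is not triggered.

No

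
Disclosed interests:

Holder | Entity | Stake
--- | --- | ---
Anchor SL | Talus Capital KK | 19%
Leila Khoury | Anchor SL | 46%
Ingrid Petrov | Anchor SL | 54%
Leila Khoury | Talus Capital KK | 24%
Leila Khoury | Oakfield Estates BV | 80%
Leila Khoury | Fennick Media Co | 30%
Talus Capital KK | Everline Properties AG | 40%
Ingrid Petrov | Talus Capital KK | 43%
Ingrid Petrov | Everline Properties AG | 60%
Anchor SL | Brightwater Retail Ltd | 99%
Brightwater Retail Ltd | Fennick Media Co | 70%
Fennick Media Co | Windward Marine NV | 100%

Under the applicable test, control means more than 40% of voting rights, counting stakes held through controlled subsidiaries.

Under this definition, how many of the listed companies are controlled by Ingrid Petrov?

Ingrid holds 54% of Anchor, so Ingrid controls Anchor.
Ingrid and Anchor together hold 43% + 19% = 62% of Talus, so Ingrid controls Talus.
Anchor holds 99% of Brightwater, so Ingrid controls Brightwater.
Ingrid and Talus together hold 60% + 40% = 100% of Everline, so Ingrid controls Everline.
Brightwater holds 70% of Fennick, so Ingrid controls Fennick.
Fennick holds 100% of Windward, so Ingrid controls Windward.
No other company's threshold is met.
Ingrid controls 6 companies.

6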